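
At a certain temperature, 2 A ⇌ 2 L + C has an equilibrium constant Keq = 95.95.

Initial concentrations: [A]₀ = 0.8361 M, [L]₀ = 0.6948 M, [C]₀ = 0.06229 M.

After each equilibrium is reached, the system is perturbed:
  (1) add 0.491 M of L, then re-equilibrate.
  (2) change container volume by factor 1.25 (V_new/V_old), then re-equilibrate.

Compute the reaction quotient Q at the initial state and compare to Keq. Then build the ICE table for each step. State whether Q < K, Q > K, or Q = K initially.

Q₀ = 0.04302 vs Keq = 95.95 ⇒ Q<K, forward
Step 1:
                   A          L          C
  init        0.8361     0.6948    0.06229
  Δ          -0.7398     0.7398     0.3699
  eq         0.09628      1.435     0.4322
  solve Keq expr → x = 0.3699; check Q = 95.95
Then add 0.491 M of L.
Step 2:
                   A          L          C
  init       0.09628      1.926     0.4322
  Δ          0.02887   -0.02887   -0.01444
  eq          0.1252      1.897     0.4178
  solve Keq expr → x = -0.01444; check Q = 95.95
Then change container volume by factor 1.25 (V_new/V_old).
Step 3:
                   A          L          C
  init        0.1001      1.517     0.3342
  Δ        -0.009386   0.009386   0.004693
  eq         0.09074      1.527     0.3389
  solve Keq expr → x = 0.004693; check Q = 95.95

Q₀ = 0.04302; Q < K (proceeds forward)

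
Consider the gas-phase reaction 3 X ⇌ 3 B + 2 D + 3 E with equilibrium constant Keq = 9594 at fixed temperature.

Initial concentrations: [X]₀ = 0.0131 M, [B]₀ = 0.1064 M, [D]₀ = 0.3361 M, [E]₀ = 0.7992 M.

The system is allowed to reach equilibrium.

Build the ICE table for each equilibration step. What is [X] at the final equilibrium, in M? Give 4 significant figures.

[X]_eq = 0.002193 M

Q₀ = 30.9 vs Keq = 9594 ⇒ Q<K, forward
Step 1:
                  X         B         D         E
  I          0.0131    0.1064    0.3361    0.7992
  C        -0.01091   0.01091  0.007271   0.01091
  E        0.002193    0.1173    0.3434    0.8101
  solve Keq expr → x = 0.003636; check Q = 9594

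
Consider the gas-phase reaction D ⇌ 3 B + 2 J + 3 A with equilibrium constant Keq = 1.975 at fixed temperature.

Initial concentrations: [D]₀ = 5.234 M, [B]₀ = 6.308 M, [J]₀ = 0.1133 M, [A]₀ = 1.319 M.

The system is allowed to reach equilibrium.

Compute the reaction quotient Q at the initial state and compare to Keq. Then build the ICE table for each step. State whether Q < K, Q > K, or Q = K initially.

Q₀ = 1.413; Q < K (proceeds forward)

Q₀ = 1.413 vs Keq = 1.975 ⇒ Q<K, forward
Step 1:
                   D          B          J          A
  I            5.234      6.308     0.1133      1.319
  C        -0.008099     0.0243     0.0162     0.0243
  E            5.226      6.332     0.1295      1.343
  solve Keq expr → x = 0.008099; check Q = 1.975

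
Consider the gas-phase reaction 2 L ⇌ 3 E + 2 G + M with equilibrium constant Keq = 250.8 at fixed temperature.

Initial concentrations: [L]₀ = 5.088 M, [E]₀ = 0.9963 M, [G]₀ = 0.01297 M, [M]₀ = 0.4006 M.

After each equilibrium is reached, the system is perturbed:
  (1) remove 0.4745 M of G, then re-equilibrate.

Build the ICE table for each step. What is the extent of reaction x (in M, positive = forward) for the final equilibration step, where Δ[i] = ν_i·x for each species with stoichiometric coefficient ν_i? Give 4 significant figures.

x = 0.06768 M

Q₀ = 2.5743e-06 vs Keq = 250.8 ⇒ Q<K, forward
Step 1:
                  L         E         G         M
  Initial     5.088    0.9963   0.01297    0.4006
  Change     -2.647      3.97     2.647     1.323
  Equil       2.441     4.967      2.66     1.724
  solve Keq expr → x = 1.323; check Q = 250.8
Then remove 0.4745 M of G.
Step 2:
                  L         E         G         M
  Initial     2.441     4.967     2.185     1.724
  Change    -0.1354     0.203    0.1354   0.06768
  Equil       2.306      5.17     2.321     1.792
  solve Keq expr → x = 0.06768; check Q = 250.8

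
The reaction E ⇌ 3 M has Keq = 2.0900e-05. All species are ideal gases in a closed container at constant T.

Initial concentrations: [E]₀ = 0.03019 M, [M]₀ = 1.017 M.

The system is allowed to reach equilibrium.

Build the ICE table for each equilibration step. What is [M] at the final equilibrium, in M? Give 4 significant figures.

Q₀ = 34.84 vs Keq = 2.0900e-05 ⇒ Q>K, reverse
Step 1:
                    E           M
  I           0.03019       1.017
  C            0.3325     -0.9974
  E            0.3626     0.01964
  solve Keq expr → x = -0.3325; check Q = 2.0900e-05

[M]_eq = 0.01964 M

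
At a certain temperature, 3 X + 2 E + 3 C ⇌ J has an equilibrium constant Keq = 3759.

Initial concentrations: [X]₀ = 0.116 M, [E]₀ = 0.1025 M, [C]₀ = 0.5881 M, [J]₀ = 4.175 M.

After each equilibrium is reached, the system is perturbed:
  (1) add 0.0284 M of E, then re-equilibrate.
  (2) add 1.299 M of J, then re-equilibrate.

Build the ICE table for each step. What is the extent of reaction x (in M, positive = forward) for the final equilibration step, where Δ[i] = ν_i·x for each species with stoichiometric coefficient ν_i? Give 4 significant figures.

Q₀ = 1.2516e+06 vs Keq = 3759 ⇒ Q>K, reverse
Step 1:
                   X          E          C          J
  I            0.116     0.1025     0.5881      4.175
  C           0.2129     0.1419     0.2129   -0.07096
  E           0.3289     0.2444      0.801      4.104
  solve Keq expr → x = -0.07096; check Q = 3759
Then add 0.0284 M of E.
Step 2:
                   X          E          C          J
  I           0.3289     0.2728      0.801      4.104
  C         -0.01214  -0.008093   -0.01214   0.004046
  E           0.3167     0.2647     0.7888      4.108
  solve Keq expr → x = 0.004046; check Q = 3759
Then add 1.299 M of J.
Step 3:
                   X          E          C          J
  I           0.3167     0.2647     0.7888      5.407
  C          0.01525    0.01016    0.01525  -0.005082
  E            0.332     0.2749     0.8041      5.402
  solve Keq expr → x = -0.005082; check Q = 3759

x = -0.005082 M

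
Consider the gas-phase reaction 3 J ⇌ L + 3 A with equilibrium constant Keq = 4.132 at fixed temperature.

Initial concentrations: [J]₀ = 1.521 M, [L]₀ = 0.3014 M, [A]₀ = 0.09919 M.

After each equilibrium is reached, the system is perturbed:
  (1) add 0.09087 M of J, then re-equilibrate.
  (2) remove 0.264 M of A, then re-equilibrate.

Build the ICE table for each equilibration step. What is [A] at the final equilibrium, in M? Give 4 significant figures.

[A]_eq = 0.9367 M

Q₀ = 8.3591e-05 vs Keq = 4.132 ⇒ Q<K, forward
Step 1:
                   J          L          A
  Initial      1.521     0.3014    0.09919
  Change     -0.9586     0.3195     0.9586
  Equil       0.5624     0.6209      1.058
  solve Keq expr → x = 0.3195; check Q = 4.132
Then add 0.09087 M of J.
Step 2:
                   J          L          A
  Initial     0.6533     0.6209      1.058
  Change    -0.05553    0.01851    0.05553
  Equil       0.5977     0.6394      1.113
  solve Keq expr → x = 0.01851; check Q = 4.132
Then remove 0.264 M of A.
Step 3:
                   J          L          A
  Initial     0.5977     0.6394     0.8493
  Change    -0.08733    0.02911    0.08733
  Equil       0.5104     0.6686     0.9367
  solve Keq expr → x = 0.02911; check Q = 4.132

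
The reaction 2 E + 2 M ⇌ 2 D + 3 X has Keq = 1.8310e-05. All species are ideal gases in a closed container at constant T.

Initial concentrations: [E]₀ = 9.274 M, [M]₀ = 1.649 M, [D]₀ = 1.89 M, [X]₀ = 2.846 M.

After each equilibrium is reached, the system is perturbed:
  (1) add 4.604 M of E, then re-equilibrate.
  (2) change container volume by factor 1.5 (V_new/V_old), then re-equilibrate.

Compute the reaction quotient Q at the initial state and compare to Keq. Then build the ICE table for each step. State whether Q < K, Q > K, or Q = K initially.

Q₀ = 0.3521; Q > K (proceeds reverse)

Q₀ = 0.3521 vs Keq = 1.8310e-05 ⇒ Q>K, reverse
Step 1:
                  E         M         D         X
  init        9.274     1.649      1.89     2.846
  Δ            1.53      1.53     -1.53    -2.295
  eq           10.8     3.179    0.3597    0.5506
  solve Keq expr → x = -0.7651; check Q = 1.8310e-05
Then add 4.604 M of E.
Step 2:
                  E         M         D         X
  init        15.41     3.179    0.3597    0.5506
  Δ        -0.05221  -0.05221   0.05221   0.07832
  eq          15.36     3.127     0.412    0.6289
  solve Keq expr → x = 0.02611; check Q = 1.8310e-05
Then change container volume by factor 1.5 (V_new/V_old).
Step 3:
                  E         M         D         X
  init        10.24     2.085    0.2746    0.4193
  Δ        -0.02192  -0.02192   0.02192   0.03288
  eq          10.22     2.063    0.2966    0.4522
  solve Keq expr → x = 0.01096; check Q = 1.8310e-05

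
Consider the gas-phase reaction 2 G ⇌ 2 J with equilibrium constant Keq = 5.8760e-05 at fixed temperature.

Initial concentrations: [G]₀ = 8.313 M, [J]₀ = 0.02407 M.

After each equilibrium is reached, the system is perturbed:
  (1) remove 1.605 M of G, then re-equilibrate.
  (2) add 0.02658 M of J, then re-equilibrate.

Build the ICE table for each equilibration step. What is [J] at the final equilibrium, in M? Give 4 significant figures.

[J]_eq = 0.05141 M

Q₀ = 8.3837e-06 vs Keq = 5.8760e-05 ⇒ Q<K, forward
Step 1:
                  G         J
  Initial     8.313   0.02407
  Change   -0.03935   0.03935
  Equil       8.274   0.06342
  solve Keq expr → x = 0.01968; check Q = 5.8760e-05
Then remove 1.605 M of G.
Step 2:
                  G         J
  Initial     6.669   0.06342
  Change    0.01221  -0.01221
  Equil       6.681   0.05121
  solve Keq expr → x = -0.006105; check Q = 5.8760e-05
Then add 0.02658 M of J.
Step 3:
                  G         J
  Initial     6.681   0.07779
  Change    0.02638  -0.02638
  Equil       6.707   0.05141
  solve Keq expr → x = -0.01319; check Q = 5.8760e-05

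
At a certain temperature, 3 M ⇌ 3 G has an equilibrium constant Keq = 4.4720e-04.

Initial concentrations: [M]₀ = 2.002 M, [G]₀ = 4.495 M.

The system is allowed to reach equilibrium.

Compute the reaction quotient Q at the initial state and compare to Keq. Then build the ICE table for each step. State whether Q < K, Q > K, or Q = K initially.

Q₀ = 11.32 vs Keq = 4.4720e-04 ⇒ Q>K, reverse
Step 1:
                    M           G
  I             2.002       4.495
  C             4.033      -4.033
  E             6.035      0.4615
  solve Keq expr → x = -1.344; check Q = 4.4720e-04

Q₀ = 11.32; Q > K (proceeds reverse)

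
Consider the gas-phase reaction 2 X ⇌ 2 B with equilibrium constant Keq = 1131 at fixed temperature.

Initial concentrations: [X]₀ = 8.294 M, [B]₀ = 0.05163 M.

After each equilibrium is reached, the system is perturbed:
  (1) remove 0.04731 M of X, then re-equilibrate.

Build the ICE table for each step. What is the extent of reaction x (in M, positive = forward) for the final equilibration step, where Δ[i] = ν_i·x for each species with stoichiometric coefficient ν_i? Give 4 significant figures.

x = -0.02297 M

Q₀ = 3.8750e-05 vs Keq = 1131 ⇒ Q<K, forward
Step 1:
                    X           B
  I             8.294     0.05163
  C            -8.053       8.053
  E             0.241       8.105
  solve Keq expr → x = 4.027; check Q = 1131
Then remove 0.04731 M of X.
Step 2:
                    X           B
  I            0.1937       8.105
  C           0.04594    -0.04594
  E            0.2396       8.059
  solve Keq expr → x = -0.02297; check Q = 1131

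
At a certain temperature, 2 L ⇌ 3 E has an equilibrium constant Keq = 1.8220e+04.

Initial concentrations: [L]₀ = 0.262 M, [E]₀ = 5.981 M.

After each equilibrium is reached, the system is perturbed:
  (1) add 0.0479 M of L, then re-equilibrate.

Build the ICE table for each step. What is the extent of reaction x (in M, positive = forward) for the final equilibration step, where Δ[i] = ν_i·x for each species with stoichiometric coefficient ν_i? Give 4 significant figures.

x = 0.02299 M

Q₀ = 3117 vs Keq = 1.8220e+04 ⇒ Q<K, forward
Step 1:
                  L         E
  init        0.262     5.981
  Δ         -0.1476    0.2213
  eq         0.1144     6.202
  solve Keq expr → x = 0.07378; check Q = 1.8220e+04
Then add 0.0479 M of L.
Step 2:
                  L         E
  init       0.1623     6.202
  Δ        -0.04599   0.06898
  eq         0.1163     6.271
  solve Keq expr → x = 0.02299; check Q = 1.8220e+04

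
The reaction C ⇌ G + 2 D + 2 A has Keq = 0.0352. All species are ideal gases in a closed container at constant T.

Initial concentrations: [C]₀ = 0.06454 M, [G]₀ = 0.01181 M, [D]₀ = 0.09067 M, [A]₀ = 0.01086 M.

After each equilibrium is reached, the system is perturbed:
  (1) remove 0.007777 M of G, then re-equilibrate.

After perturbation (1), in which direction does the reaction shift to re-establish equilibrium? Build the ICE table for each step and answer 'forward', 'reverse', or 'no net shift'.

Q₀ = 1.7742e-07 vs Keq = 0.0352 ⇒ Q<K, forward
Step 1:
                  C         G         D         A
  init      0.06454   0.01181   0.09067   0.01086
  Δ         -0.0627    0.0627    0.1254    0.1254
  eq       0.001835   0.07451    0.2161    0.1363
  solve Keq expr → x = 0.0627; check Q = 0.0352
Then remove 0.007777 M of G.
Step 2:
                  C         G         D         A
  init     0.001835   0.06674    0.2161    0.1363
  Δ       -1.7355e-04 1.7355e-04 3.4709e-04 3.4709e-04
  eq       0.001662   0.06691    0.2164    0.1366
  solve Keq expr → x = 1.7355e-04; check Q = 0.0352

Direction: forward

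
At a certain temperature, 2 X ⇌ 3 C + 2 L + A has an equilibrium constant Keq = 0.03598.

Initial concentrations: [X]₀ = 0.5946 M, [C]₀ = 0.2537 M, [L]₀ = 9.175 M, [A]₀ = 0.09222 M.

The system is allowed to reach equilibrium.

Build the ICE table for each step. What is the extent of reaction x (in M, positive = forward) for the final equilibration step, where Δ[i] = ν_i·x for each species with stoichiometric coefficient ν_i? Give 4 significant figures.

Q₀ = 0.3585 vs Keq = 0.03598 ⇒ Q>K, reverse
Step 1:
                   X          C          L          A
  I           0.5946     0.2537      9.175    0.09222
  C          0.06956    -0.1043   -0.06956   -0.03478
  E           0.6642     0.1494      9.105    0.05744
  solve Keq expr → x = -0.03478; check Q = 0.03598

x = -0.03478 M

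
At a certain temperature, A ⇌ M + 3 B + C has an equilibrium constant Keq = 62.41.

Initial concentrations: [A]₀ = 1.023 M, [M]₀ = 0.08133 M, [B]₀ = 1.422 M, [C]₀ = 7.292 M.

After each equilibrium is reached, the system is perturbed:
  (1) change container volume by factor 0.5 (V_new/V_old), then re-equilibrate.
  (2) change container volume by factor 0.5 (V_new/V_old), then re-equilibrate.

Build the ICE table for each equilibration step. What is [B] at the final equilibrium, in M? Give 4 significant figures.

[B]_eq = 4.944 M

Q₀ = 1.667 vs Keq = 62.41 ⇒ Q<K, forward
Step 1:
                    A           M           B           C
  I             1.023     0.08133       1.422       7.292
  C           -0.3278      0.3278      0.9834      0.3278
  E            0.6952      0.4091       2.405        7.62
  solve Keq expr → x = 0.3278; check Q = 62.41
Then change container volume by factor 0.5 (V_new/V_old).
Step 2:
                    A           M           B           C
  I              1.39      0.8183       4.811       15.24
  C            0.5538     -0.5538      -1.661     -0.5538
  E             1.944      0.2645       3.149       14.69
  solve Keq expr → x = -0.5538; check Q = 62.41
Then change container volume by factor 0.5 (V_new/V_old).
Step 3:
                    A           M           B           C
  I             3.888       0.529       6.299       29.37
  C            0.4515     -0.4515      -1.354     -0.4515
  E              4.34     0.07748       4.944       28.92
  solve Keq expr → x = -0.4515; check Q = 62.41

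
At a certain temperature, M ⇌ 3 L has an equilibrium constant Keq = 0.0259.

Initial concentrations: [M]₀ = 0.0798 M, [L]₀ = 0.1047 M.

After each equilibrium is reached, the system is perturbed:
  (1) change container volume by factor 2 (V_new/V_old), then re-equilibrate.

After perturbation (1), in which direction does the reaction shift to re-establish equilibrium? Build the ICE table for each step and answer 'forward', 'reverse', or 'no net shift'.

Direction: forward

Q₀ = 0.01438 vs Keq = 0.0259 ⇒ Q<K, forward
Step 1:
                    M           L
  Initial      0.0798      0.1047
  Change    -0.006394     0.01918
  Equil       0.07341      0.1239
  solve Keq expr → x = 0.006394; check Q = 0.0259
Then change container volume by factor 2 (V_new/V_old).
Step 2:
                    M           L
  Initial      0.0367     0.06194
  Change    -0.009143     0.02743
  Equil       0.02756     0.08937
  solve Keq expr → x = 0.009143; check Q = 0.0259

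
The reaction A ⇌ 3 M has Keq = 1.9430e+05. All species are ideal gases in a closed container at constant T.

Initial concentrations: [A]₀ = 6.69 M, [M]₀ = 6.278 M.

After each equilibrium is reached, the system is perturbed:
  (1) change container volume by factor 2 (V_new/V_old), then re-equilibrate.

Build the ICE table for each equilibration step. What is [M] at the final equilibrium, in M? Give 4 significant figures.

Q₀ = 36.99 vs Keq = 1.9430e+05 ⇒ Q<K, forward
Step 1:
                   A          M
  I             6.69      6.278
  C           -6.599       19.8
  E          0.09124      26.07
  solve Keq expr → x = 6.599; check Q = 1.9430e+05
Then change container volume by factor 2 (V_new/V_old).
Step 2:
                   A          M
  I          0.04562      13.04
  C         -0.03394     0.1018
  E          0.01167      13.14
  solve Keq expr → x = 0.03394; check Q = 1.9430e+05

[M]_eq = 13.14 M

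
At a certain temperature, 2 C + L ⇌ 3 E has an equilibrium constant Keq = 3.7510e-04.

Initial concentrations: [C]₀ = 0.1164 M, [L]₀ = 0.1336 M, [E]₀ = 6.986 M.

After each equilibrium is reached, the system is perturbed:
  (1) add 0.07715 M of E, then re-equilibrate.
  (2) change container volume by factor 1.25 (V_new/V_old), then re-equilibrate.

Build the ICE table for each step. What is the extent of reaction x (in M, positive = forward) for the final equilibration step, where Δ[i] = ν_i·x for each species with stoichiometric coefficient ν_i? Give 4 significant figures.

Q₀ = 1.8835e+05 vs Keq = 3.7510e-04 ⇒ Q>K, reverse
Step 1:
                    C           L           E
  init         0.1164      0.1336       6.986
  Δ              4.48        2.24       -6.72
  eq            4.596       2.374      0.2659
  solve Keq expr → x = -2.24; check Q = 3.7510e-04
Then add 0.07715 M of E.
Step 2:
                    C           L           E
  init          4.596       2.374      0.3431
  Δ           0.04954     0.02477    -0.07431
  eq            4.646       2.398      0.2688
  solve Keq expr → x = -0.02477; check Q = 3.7510e-04
Then change container volume by factor 1.25 (V_new/V_old).
Step 3:
                    C           L           E
  init          3.717       1.919       0.215
  Δ                 0           0           0
  eq            3.717       1.919       0.215
  solve Keq expr → x = 0; check Q = 3.7510e-04

x = 0 M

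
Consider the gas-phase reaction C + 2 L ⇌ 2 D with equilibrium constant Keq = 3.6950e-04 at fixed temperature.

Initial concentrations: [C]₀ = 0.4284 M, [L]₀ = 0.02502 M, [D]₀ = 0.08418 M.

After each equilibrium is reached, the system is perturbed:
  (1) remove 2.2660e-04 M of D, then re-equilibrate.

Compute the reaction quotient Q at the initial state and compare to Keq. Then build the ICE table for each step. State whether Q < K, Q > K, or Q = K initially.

Q₀ = 26.42 vs Keq = 3.6950e-04 ⇒ Q>K, reverse
Step 1:
                  C         L         D
  init       0.4284   0.02502   0.08418
  Δ         0.04138   0.08276  -0.08276
  eq         0.4698    0.1078   0.00142
  solve Keq expr → x = -0.04138; check Q = 3.6950e-04
Then remove 2.2660e-04 M of D.
Step 2:
                  C         L         D
  init       0.4698    0.1078  0.001193
  Δ       -1.1174e-04 -2.2349e-04 2.2349e-04
  eq         0.4697    0.1076  0.001417
  solve Keq expr → x = 1.1174e-04; check Q = 3.6950e-04

Q₀ = 26.42; Q > K (proceeds reverse)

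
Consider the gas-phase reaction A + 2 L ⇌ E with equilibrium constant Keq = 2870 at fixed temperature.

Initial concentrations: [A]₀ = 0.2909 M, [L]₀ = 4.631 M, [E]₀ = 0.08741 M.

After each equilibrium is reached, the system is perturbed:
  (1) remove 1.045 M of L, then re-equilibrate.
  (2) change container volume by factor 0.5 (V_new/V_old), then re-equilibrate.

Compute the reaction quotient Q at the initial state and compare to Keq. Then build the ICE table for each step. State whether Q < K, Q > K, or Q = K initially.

Q₀ = 0.01401 vs Keq = 2870 ⇒ Q<K, forward
Step 1:
                   A          L          E
  Initial     0.2909      4.631    0.08741
  Change     -0.2909    -0.5818     0.2909
  Equil   8.0392e-06      4.049     0.3783
  solve Keq expr → x = 0.2909; check Q = 2870
Then remove 1.045 M of L.
Step 2:
                   A          L          E
  Initial 8.0392e-06      3.004     0.3783
  Change  6.5651e-06 1.3130e-05 -6.5651e-06
  Equil   1.4604e-05      3.004     0.3783
  solve Keq expr → x = -6.5651e-06; check Q = 2870
Then change container volume by factor 0.5 (V_new/V_old).
Step 3:
                   A          L          E
  Initial 2.9209e-05      6.008     0.7566
  Change  -2.1906e-05 -4.3812e-05 2.1906e-05
  Equil   7.3025e-06      6.008     0.7566
  solve Keq expr → x = 2.1906e-05; check Q = 2870

Q₀ = 0.01401; Q < K (proceeds forward)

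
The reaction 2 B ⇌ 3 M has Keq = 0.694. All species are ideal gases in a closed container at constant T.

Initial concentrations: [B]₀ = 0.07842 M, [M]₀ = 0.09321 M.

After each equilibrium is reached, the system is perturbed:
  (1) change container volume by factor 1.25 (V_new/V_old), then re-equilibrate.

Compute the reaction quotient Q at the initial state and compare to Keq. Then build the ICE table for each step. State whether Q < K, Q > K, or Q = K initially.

Q₀ = 0.1317 vs Keq = 0.694 ⇒ Q<K, forward
Step 1:
                  B         M
  I         0.07842   0.09321
  C        -0.02332   0.03498
  E          0.0551    0.1282
  solve Keq expr → x = 0.01166; check Q = 0.694
Then change container volume by factor 1.25 (V_new/V_old).
Step 2:
                  B         M
  I         0.04408    0.1026
  C       -0.002485  0.003727
  E         0.04159    0.1063
  solve Keq expr → x = 0.001242; check Q = 0.694

Q₀ = 0.1317; Q < K (proceeds forward)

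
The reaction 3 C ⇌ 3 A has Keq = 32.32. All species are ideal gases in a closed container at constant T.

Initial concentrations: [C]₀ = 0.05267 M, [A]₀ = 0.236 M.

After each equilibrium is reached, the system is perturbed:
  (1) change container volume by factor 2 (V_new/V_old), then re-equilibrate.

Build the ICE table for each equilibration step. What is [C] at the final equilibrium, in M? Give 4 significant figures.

Q₀ = 89.96 vs Keq = 32.32 ⇒ Q>K, reverse
Step 1:
                  C         A
  I         0.05267     0.236
  C          0.0163   -0.0163
  E         0.06897    0.2197
  solve Keq expr → x = -0.005434; check Q = 32.32
Then change container volume by factor 2 (V_new/V_old).
Step 2:
                  C         A
  I         0.03449    0.1098
  C               0         0
  E         0.03449    0.1098
  solve Keq expr → x = 0; check Q = 32.32

[C]_eq = 0.03449 M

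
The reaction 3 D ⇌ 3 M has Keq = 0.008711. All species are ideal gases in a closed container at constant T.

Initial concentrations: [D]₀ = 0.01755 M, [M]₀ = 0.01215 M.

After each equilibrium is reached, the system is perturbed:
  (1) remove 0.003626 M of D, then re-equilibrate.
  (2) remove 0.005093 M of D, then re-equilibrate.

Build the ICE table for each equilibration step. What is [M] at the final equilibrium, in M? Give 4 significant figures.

[M]_eq = 0.00358 M

Q₀ = 0.3318 vs Keq = 0.008711 ⇒ Q>K, reverse
Step 1:
                  D         M
  Initial   0.01755   0.01215
  Change   0.007082 -0.007082
  Equil     0.02463  0.005068
  solve Keq expr → x = -0.002361; check Q = 0.008711
Then remove 0.003626 M of D.
Step 2:
                  D         M
  Initial   0.02101  0.005068
  Change  6.1876e-04 -6.1876e-04
  Equil     0.02162  0.004449
  solve Keq expr → x = -2.0625e-04; check Q = 0.008711
Then remove 0.005093 M of D.
Step 3:
                  D         M
  Initial   0.01653  0.004449
  Change  8.6910e-04 -8.6910e-04
  Equil      0.0174   0.00358
  solve Keq expr → x = -2.8970e-04; check Q = 0.008711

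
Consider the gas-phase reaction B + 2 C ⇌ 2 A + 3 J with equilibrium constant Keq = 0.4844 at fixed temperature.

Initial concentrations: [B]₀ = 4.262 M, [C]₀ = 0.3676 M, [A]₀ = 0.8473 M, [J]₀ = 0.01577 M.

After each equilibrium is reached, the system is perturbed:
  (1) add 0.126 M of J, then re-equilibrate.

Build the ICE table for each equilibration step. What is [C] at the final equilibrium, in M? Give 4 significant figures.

[C]_eq = 0.1891 M

Q₀ = 4.8888e-06 vs Keq = 0.4844 ⇒ Q<K, forward
Step 1:
                  B         C         A         J
  Initial     4.262    0.3676    0.8473   0.01577
  Change    -0.1087   -0.2175    0.2175    0.3262
  Equil       4.153    0.1501     1.065     0.342
  solve Keq expr → x = 0.1087; check Q = 0.4844
Then add 0.126 M of J.
Step 2:
                  B         C         A         J
  Initial     4.153    0.1501     1.065     0.468
  Change    0.01948   0.03897  -0.03897  -0.05845
  Equil       4.173    0.1891     1.026    0.4095
  solve Keq expr → x = -0.01948; check Q = 0.4844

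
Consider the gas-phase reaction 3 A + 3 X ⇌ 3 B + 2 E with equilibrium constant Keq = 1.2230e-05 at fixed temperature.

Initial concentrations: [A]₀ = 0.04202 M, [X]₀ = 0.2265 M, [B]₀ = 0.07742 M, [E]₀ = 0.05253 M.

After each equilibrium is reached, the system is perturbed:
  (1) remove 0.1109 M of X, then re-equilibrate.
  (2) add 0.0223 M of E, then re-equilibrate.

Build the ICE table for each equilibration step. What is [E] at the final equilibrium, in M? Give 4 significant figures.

[E]_eq = 0.02688 M

Q₀ = 1.485 vs Keq = 1.2230e-05 ⇒ Q>K, reverse
Step 1:
                    A           X           B           E
  Initial     0.04202      0.2265     0.07742     0.05253
  Change      0.06291     0.06291    -0.06291    -0.04194
  Equil        0.1049      0.2894     0.01451     0.01059
  solve Keq expr → x = -0.02097; check Q = 1.2230e-05
Then remove 0.1109 M of X.
Step 2:
                    A           X           B           E
  Initial      0.1049      0.1785     0.01451     0.01059
  Change     0.003431    0.003431   -0.003431   -0.002287
  Equil        0.1084      0.1819     0.01108    0.008302
  solve Keq expr → x = -0.001144; check Q = 1.2230e-05
Then add 0.0223 M of E.
Step 3:
                    A           X           B           E
  Initial      0.1084      0.1819     0.01108      0.0306
  Change     0.005591    0.005591   -0.005591   -0.003727
  Equil         0.114      0.1875    0.005488     0.02688
  solve Keq expr → x = -0.001864; check Q = 1.2230e-05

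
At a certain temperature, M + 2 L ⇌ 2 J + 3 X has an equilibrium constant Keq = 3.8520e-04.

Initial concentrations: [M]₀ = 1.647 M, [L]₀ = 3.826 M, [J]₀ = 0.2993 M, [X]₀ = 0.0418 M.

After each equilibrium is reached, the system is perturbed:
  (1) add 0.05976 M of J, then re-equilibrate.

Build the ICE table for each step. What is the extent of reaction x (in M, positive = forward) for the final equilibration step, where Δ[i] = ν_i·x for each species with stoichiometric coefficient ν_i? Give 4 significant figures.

x = -0.006117 M

Q₀ = 2.7137e-07 vs Keq = 3.8520e-04 ⇒ Q<K, forward
Step 1:
                   M          L          J          X
  I            1.647      3.826     0.2993     0.0418
  C         -0.09352     -0.187      0.187     0.2806
  E            1.553      3.639     0.4863     0.3224
  solve Keq expr → x = 0.09352; check Q = 3.8520e-04
Then add 0.05976 M of J.
Step 2:
                   M          L          J          X
  I            1.553      3.639     0.5461     0.3224
  C         0.006117    0.01223   -0.01223   -0.01835
  E             1.56      3.651     0.5339      0.304
  solve Keq expr → x = -0.006117; check Q = 3.8520e-04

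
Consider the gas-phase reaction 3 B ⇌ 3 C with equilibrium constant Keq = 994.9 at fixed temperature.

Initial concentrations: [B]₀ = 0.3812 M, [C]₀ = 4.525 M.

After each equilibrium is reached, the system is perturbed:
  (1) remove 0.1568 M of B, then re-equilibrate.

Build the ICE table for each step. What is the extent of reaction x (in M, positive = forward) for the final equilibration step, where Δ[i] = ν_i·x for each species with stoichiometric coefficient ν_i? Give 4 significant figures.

x = -0.04751 M

Q₀ = 1673 vs Keq = 994.9 ⇒ Q>K, reverse
Step 1:
                  B         C
  I          0.3812     4.525
  C         0.06551  -0.06551
  E          0.4467     4.459
  solve Keq expr → x = -0.02184; check Q = 994.9
Then remove 0.1568 M of B.
Step 2:
                  B         C
  I          0.2899     4.459
  C          0.1425   -0.1425
  E          0.4324     4.317
  solve Keq expr → x = -0.04751; check Q = 994.9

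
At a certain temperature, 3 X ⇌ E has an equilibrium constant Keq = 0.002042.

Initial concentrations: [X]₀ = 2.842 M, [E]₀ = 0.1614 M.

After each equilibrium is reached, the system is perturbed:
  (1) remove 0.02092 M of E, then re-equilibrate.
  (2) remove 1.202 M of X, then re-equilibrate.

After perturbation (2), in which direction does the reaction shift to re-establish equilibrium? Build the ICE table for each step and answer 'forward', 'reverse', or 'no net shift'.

Direction: reverse

Q₀ = 0.007031 vs Keq = 0.002042 ⇒ Q>K, reverse
Step 1:
                   X          E
  init         2.842     0.1614
  Δ           0.2951   -0.09836
  eq           3.137    0.06304
  solve Keq expr → x = -0.09836; check Q = 0.002042
Then remove 0.02092 M of E.
Step 2:
                   X          E
  init         3.137    0.04212
  Δ         -0.05329    0.01776
  eq           3.084    0.05988
  solve Keq expr → x = 0.01776; check Q = 0.002042
Then remove 1.202 M of X.
Step 3:
                   X          E
  init         1.882    0.05988
  Δ           0.1298   -0.04326
  eq           2.012    0.01662
  solve Keq expr → x = -0.04326; check Q = 0.002042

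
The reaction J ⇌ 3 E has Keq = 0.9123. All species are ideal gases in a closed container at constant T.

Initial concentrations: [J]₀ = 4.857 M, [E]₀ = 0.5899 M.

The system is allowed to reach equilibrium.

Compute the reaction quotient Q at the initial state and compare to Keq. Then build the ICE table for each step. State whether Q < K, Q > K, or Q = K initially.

Q₀ = 0.04226 vs Keq = 0.9123 ⇒ Q<K, forward
Step 1:
                  J         E
  Initial     4.857    0.5899
  Change    -0.3379     1.014
  Equil       4.519     1.603
  solve Keq expr → x = 0.3379; check Q = 0.9123

Q₀ = 0.04226; Q < K (proceeds forward)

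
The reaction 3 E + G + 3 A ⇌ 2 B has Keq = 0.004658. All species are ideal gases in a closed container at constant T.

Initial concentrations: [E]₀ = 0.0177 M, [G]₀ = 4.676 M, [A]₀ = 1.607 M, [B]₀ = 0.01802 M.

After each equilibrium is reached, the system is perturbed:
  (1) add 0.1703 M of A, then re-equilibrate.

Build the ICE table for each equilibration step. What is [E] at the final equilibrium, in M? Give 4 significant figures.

Q₀ = 3.018 vs Keq = 0.004658 ⇒ Q>K, reverse
Step 1:
                  E         G         A         B
  init       0.0177     4.676     1.607   0.01802
  Δ         0.02321  0.007738   0.02321  -0.01548
  eq        0.04091     4.684      1.63  0.002544
  solve Keq expr → x = -0.007738; check Q = 0.004658
Then add 0.1703 M of A.
Step 2:
                  E         G         A         B
  init      0.04091     4.684     1.801  0.002544
  Δ       -5.2621e-04 -1.7540e-04 -5.2621e-04 3.5080e-04
  eq        0.04039     4.684       1.8  0.002895
  solve Keq expr → x = 1.7540e-04; check Q = 0.004658

[E]_eq = 0.04039 M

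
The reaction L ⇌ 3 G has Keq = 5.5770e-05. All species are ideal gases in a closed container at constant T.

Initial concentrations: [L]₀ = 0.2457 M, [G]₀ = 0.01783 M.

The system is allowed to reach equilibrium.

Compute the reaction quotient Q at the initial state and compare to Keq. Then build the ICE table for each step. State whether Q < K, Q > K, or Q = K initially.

Q₀ = 2.3070e-05; Q < K (proceeds forward)

Q₀ = 2.3070e-05 vs Keq = 5.5770e-05 ⇒ Q<K, forward
Step 1:
                   L          G
  Initial     0.2457    0.01783
  Change   -0.002011   0.006034
  Equil       0.2437    0.02386
  solve Keq expr → x = 0.002011; check Q = 5.5770e-05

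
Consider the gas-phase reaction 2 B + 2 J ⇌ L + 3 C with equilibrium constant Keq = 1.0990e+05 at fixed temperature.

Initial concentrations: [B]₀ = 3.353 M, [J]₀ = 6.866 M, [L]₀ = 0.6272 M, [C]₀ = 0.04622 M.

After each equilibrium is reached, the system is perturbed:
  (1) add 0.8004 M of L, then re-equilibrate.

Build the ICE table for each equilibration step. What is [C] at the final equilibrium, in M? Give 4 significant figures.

[C]_eq = 5.05 M

Q₀ = 1.1685e-07 vs Keq = 1.0990e+05 ⇒ Q<K, forward
Step 1:
                    B           J           L           C
  init          3.353       6.866      0.6272     0.04622
  Δ            -3.338      -3.338       1.669       5.007
  eq          0.01472       3.528       2.296       5.054
  solve Keq expr → x = 1.669; check Q = 1.0990e+05
Then add 0.8004 M of L.
Step 2:
                    B           J           L           C
  init        0.01472       3.528       3.097       5.054
  Δ          0.002342    0.002342   -0.001171   -0.003513
  eq          0.01706        3.53       3.096        5.05
  solve Keq expr → x = -0.001171; check Q = 1.0990e+05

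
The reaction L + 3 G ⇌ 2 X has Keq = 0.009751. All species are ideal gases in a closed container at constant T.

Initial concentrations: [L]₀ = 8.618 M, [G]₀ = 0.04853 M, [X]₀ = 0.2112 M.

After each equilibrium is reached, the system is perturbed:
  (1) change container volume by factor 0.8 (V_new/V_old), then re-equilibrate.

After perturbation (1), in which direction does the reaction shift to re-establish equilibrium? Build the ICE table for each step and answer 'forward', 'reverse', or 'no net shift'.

Direction: forward

Q₀ = 45.28 vs Keq = 0.009751 ⇒ Q>K, reverse
Step 1:
                    L           G           X
  I             8.618     0.04853      0.2112
  C           0.08224      0.2467     -0.1645
  E               8.7      0.2952     0.04673
  solve Keq expr → x = -0.08224; check Q = 0.009751
Then change container volume by factor 0.8 (V_new/V_old).
Step 2:
                    L           G           X
  I             10.88      0.3691     0.05841
  C         -0.005063    -0.01519     0.01013
  E             10.87      0.3539     0.06853
  solve Keq expr → x = 0.005063; check Q = 0.009751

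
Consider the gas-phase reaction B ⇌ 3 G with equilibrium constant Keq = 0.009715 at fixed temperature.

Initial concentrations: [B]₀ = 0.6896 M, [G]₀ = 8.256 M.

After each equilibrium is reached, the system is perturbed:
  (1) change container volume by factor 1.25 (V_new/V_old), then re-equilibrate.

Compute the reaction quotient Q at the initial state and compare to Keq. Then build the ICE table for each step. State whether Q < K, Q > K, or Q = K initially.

Q₀ = 816; Q > K (proceeds reverse)

Q₀ = 816 vs Keq = 0.009715 ⇒ Q>K, reverse
Step 1:
                   B          G
  init        0.6896      8.256
  Δ            2.646     -7.937
  eq           3.335     0.3188
  solve Keq expr → x = -2.646; check Q = 0.009715
Then change container volume by factor 1.25 (V_new/V_old).
Step 2:
                   B          G
  init         2.668      0.255
  Δ         -0.01347    0.04041
  eq           2.655     0.2955
  solve Keq expr → x = 0.01347; check Q = 0.009715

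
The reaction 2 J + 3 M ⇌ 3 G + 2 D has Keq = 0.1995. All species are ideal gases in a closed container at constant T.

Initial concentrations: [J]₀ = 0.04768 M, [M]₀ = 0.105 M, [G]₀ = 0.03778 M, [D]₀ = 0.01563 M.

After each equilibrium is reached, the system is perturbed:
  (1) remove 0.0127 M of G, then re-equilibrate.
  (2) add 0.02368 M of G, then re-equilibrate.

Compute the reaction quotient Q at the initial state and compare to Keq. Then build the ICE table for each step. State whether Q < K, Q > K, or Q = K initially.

Q₀ = 0.005006 vs Keq = 0.1995 ⇒ Q<K, forward
Step 1:
                   J          M          G          D
  Initial    0.04768      0.105    0.03778    0.01563
  Change     -0.0129   -0.01934    0.01934     0.0129
  Equil      0.03478    0.08566    0.05712    0.02853
  solve Keq expr → x = 0.006448; check Q = 0.1995
Then remove 0.0127 M of G.
Step 2:
                   J          M          G          D
  Initial    0.03478    0.08566    0.04442    0.02853
  Change   -0.002718  -0.004076   0.004076   0.002718
  Equil      0.03207    0.08158     0.0485    0.03124
  solve Keq expr → x = 0.001359; check Q = 0.1995
Then add 0.02368 M of G.
Step 3:
                   J          M          G          D
  Initial    0.03207    0.08158    0.07218    0.03124
  Change    0.004845   0.007267  -0.007267  -0.004845
  Equil      0.03691    0.08885    0.06491     0.0264
  solve Keq expr → x = -0.002422; check Q = 0.1995

Q₀ = 0.005006; Q < K (proceeds forward)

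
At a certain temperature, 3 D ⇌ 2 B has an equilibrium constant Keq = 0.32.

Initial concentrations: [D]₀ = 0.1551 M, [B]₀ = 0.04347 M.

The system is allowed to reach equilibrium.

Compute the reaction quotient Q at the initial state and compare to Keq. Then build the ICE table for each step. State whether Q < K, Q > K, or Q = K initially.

Q₀ = 0.5065 vs Keq = 0.32 ⇒ Q>K, reverse
Step 1:
                  D         B
  I          0.1551   0.04347
  C        0.008867 -0.005911
  E           0.164   0.03756
  solve Keq expr → x = -0.002956; check Q = 0.32

Q₀ = 0.5065; Q > K (proceeds reverse)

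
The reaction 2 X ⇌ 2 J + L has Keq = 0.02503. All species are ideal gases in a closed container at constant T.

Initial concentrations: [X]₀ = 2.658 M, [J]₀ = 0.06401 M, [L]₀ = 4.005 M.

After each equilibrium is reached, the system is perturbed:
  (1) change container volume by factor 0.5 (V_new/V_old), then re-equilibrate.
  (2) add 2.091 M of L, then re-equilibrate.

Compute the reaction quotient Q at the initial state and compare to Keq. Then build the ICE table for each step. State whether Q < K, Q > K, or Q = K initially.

Q₀ = 0.002323; Q < K (proceeds forward)

Q₀ = 0.002323 vs Keq = 0.02503 ⇒ Q<K, forward
Step 1:
                    X           J           L
  init          2.658     0.06401       4.005
  Δ           -0.1339      0.1339     0.06694
  eq            2.524      0.1979       4.072
  solve Keq expr → x = 0.06694; check Q = 0.02503
Then change container volume by factor 0.5 (V_new/V_old).
Step 2:
                    X           J           L
  init          5.048      0.3958       8.144
  Δ            0.1089     -0.1089    -0.05446
  eq            5.157      0.2869       8.089
  solve Keq expr → x = -0.05446; check Q = 0.02503
Then add 2.091 M of L.
Step 3:
                    X           J           L
  init          5.157      0.2869       10.18
  Δ            0.0295     -0.0295    -0.01475
  eq            5.187      0.2574       10.17
  solve Keq expr → x = -0.01475; check Q = 0.02503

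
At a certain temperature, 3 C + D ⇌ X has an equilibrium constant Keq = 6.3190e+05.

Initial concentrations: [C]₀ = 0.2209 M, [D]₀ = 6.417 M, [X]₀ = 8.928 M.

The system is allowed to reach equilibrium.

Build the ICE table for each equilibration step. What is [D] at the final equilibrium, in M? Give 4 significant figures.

Q₀ = 129.1 vs Keq = 6.3190e+05 ⇒ Q<K, forward
Step 1:
                   C          D          X
  I           0.2209      6.417      8.928
  C          -0.2078   -0.06927    0.06927
  E          0.01309      6.348      8.997
  solve Keq expr → x = 0.06927; check Q = 6.3190e+05

[D]_eq = 6.348 M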